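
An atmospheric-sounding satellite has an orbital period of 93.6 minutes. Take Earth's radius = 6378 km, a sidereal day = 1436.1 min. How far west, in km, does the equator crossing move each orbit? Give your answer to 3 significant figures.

T = 93.6 min = 5616.0 s.
During one orbit Earth rotates (5616.0 / 86166) × 360° = 23.46°.
At the equator that is 23.46° × (2π·6378/360) km/° = 23.46 × 111.3 = 2612 km.

2610 km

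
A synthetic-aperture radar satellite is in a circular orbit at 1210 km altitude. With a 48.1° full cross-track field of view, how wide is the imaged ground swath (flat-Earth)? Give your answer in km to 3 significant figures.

Half-angle = 48.1°/2 = 24.05°.
Swath width ≈ 2h·tan(θ/2) = 2 × 1210 × tan(24.05°) = 1080.0 km.

1080 km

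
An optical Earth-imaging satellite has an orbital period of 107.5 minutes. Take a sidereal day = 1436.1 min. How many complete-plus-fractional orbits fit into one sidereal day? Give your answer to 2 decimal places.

13.36

T = 107.5 min = 6450.0 s.
Orbits per sidereal day = 86166 / 6450.0 = 13.359.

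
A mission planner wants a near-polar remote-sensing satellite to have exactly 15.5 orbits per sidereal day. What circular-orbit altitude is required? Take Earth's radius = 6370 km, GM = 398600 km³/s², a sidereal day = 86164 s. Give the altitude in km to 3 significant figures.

Required period T = 86164 / 15.5 = 5559.0 s.
From T = 2π√(a³/μ): a = (μ T²/4π²)^(1/3) = (398600 × 5559.0² / 4π²)^(1/3) = 6782 km.
Altitude h = a − R = 6782 − 6370 = 412 km.

412 km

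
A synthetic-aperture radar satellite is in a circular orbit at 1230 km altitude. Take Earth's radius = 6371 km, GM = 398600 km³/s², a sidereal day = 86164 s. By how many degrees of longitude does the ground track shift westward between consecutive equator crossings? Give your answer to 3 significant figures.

27.6°

Semi-major axis a = 6371 + 1230 = 7601 km. Period T = 2π√(a³/μ) = 2π√(7601³/398600) = 6595.0 s = 109.92 min.
During one orbit Earth rotates (6595.0 / 86164) × 360° = 27.55°.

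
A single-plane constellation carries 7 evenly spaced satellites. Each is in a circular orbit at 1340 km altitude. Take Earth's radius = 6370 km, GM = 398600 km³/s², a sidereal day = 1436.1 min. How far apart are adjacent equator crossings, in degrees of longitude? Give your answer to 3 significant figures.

4.02°

Semi-major axis a = 6370 + 1340 = 7710 km. Period T = 2π√(a³/μ) = 2π√(7710³/398600) = 6737.4 s = 112.29 min.
Single-satellite node shift = (6737.4/86166) × 360° = 28.15°.
With 7 satellites evenly phased, successive equator crossings are 28.15/7 = 4.021° apart.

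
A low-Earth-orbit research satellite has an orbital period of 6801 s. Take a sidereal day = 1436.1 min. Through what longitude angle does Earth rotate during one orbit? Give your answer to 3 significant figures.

28.4°

During one orbit Earth rotates (6801.0 / 86166) × 360° = 28.41°.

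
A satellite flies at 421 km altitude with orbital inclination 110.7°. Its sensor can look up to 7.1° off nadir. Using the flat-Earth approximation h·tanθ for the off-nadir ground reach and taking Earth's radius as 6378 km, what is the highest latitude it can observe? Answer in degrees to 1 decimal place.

69.8°

Retrograde orbit: the ground track reaches ±(180° − i) = ±(180 − 110.7) = ±69.3°.
Sensor half-swath on the ground ≈ 421·tan(7.1°) = 52 km = 0.47° of latitude.
Maximum observable latitude ≈ 69.3 + 0.47 = 69.8°.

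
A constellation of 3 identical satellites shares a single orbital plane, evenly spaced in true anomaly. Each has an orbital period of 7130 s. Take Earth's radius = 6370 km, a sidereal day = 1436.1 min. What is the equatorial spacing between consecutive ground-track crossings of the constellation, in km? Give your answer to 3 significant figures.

Single-satellite node shift = (7130.0/86166) × 360° = 29.79°.
With 3 satellites evenly phased, successive equator crossings are 29.79/3 = 9.930° apart.
That is 9.930 × 111.2 = 1104 km at the equator.

1100 km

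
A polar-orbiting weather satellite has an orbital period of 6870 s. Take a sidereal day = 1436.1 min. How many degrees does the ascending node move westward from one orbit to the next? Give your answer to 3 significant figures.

During one orbit Earth rotates (6870.0 / 86166) × 360° = 28.70°.

28.7°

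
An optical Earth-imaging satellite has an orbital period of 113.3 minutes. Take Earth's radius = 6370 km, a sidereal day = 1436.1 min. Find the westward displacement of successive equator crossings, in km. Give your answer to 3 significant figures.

T = 113.3 min = 6798.0 s.
During one orbit Earth rotates (6798.0 / 86166) × 360° = 28.40°.
At the equator that is 28.40° × (2π·6370/360) km/° = 28.40 × 111.2 = 3158 km.

3160 km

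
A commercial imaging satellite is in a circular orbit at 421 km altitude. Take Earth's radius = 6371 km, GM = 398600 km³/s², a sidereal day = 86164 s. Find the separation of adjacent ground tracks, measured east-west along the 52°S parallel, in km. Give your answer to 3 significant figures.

1590 km

Semi-major axis a = 6371 + 421 = 6792 km. Period T = 2π√(a³/μ) = 2π√(6792³/398600) = 5570.7 s = 92.84 min.
Node shift per orbit = (5570.7/86164) × 360° = 23.27°.
Equatorial spacing = 23.27 × 111.2 km/° = 2588 km.
At 52° latitude, spacing = 2588 × cos(52°) = 1593 km.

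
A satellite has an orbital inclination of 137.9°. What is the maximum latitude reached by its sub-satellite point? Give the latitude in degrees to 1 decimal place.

42.1°

Retrograde orbit: the ground track reaches ±(180° − i) = ±(180 − 137.9) = ±42.1°.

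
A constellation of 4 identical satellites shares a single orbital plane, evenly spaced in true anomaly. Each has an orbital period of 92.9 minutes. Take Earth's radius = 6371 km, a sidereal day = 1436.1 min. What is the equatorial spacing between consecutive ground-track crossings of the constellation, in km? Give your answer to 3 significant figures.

647 km

T = 92.9 min = 5574.0 s.
Single-satellite node shift = (5574.0/86166) × 360° = 23.29°.
With 4 satellites evenly phased, successive equator crossings are 23.29/4 = 5.822° apart.
That is 5.822 × 111.2 = 647 km at the equator.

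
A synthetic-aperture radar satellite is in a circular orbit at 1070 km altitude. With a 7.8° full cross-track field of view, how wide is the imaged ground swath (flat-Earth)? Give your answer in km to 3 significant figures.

Half-angle = 7.8°/2 = 3.9°.
Swath width ≈ 2h·tan(θ/2) = 2 × 1070 × tan(3.9°) = 145.9 km.

146 km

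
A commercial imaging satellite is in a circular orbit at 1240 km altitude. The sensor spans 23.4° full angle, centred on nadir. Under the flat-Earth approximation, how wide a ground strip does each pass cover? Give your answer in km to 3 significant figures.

514 km

Half-angle = 23.4°/2 = 11.7°.
Swath width ≈ 2h·tan(θ/2) = 2 × 1240 × tan(11.7°) = 513.6 km.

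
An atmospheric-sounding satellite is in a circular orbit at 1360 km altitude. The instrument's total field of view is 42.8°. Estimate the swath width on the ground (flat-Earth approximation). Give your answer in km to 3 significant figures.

Half-angle = 42.8°/2 = 21.4°.
Swath width ≈ 2h·tan(θ/2) = 2 × 1360 × tan(21.4°) = 1066.0 km.

1070 km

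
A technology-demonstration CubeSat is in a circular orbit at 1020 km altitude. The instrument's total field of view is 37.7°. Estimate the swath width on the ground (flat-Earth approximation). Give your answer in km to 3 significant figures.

Half-angle = 37.7°/2 = 18.85°.
Swath width ≈ 2h·tan(θ/2) = 2 × 1020 × tan(18.85°) = 696.5 km.

696 km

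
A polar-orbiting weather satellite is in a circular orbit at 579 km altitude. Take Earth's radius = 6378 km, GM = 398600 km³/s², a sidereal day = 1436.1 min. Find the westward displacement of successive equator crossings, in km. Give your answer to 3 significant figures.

Semi-major axis a = 6378 + 579 = 6957 km. Period T = 2π√(a³/μ) = 2π√(6957³/398600) = 5774.9 s = 96.25 min.
During one orbit Earth rotates (5774.9 / 86166) × 360° = 24.13°.
At the equator that is 24.13° × (2π·6378/360) km/° = 24.13 × 111.3 = 2686 km.

2690 km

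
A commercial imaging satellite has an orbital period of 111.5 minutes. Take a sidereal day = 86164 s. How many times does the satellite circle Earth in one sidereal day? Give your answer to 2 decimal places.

12.88

T = 111.5 min = 6690.0 s.
Orbits per sidereal day = 86164 / 6690.0 = 12.880.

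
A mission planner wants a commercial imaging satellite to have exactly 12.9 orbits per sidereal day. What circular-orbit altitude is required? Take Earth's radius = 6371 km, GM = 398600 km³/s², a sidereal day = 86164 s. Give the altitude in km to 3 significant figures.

1290 km

Required period T = 86164 / 12.9 = 6679.4 s.
From T = 2π√(a³/μ): a = (μ T²/4π²)^(1/3) = (398600 × 6679.4² / 4π²)^(1/3) = 7666 km.
Altitude h = a − R = 7666 − 6371 = 1295 km.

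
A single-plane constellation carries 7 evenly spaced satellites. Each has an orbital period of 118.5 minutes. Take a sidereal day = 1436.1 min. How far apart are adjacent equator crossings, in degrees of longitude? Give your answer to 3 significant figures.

4.24°

T = 118.5 min = 7110.0 s.
Single-satellite node shift = (7110.0/86166) × 360° = 29.71°.
With 7 satellites evenly phased, successive equator crossings are 29.71/7 = 4.244° apart.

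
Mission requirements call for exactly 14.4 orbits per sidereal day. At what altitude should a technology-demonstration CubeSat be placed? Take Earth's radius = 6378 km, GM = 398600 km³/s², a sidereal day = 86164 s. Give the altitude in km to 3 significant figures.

Required period T = 86164 / 14.4 = 5983.6 s.
From T = 2π√(a³/μ): a = (μ T²/4π²)^(1/3) = (398600 × 5983.6² / 4π²)^(1/3) = 7124 km.
Altitude h = a − R = 7124 − 6378 = 746 km.

746 km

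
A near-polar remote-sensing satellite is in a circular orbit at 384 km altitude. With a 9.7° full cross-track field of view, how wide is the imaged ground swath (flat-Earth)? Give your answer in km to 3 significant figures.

65.2 km

Half-angle = 9.7°/2 = 4.85°.
Swath width ≈ 2h·tan(θ/2) = 2 × 384 × tan(4.85°) = 65.2 km.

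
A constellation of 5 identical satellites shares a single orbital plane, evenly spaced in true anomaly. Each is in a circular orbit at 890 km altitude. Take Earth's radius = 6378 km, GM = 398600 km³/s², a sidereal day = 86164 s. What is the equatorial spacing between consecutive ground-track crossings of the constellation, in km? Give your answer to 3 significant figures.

Semi-major axis a = 6378 + 890 = 7268 km. Period T = 2π√(a³/μ) = 2π√(7268³/398600) = 6166.4 s = 102.77 min.
Single-satellite node shift = (6166.4/86164) × 360° = 25.76°.
With 5 satellites evenly phased, successive equator crossings are 25.76/5 = 5.153° apart.
That is 5.153 × 111.3 = 574 km at the equator.

574 km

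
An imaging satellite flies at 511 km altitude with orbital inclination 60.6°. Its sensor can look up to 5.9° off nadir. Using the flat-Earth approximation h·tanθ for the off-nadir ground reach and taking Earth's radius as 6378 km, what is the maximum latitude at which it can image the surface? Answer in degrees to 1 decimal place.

For a prograde orbit the ground track reaches latitude ±i = ±60.6°.
Sensor half-swath on the ground ≈ 511·tan(5.9°) = 53 km = 0.47° of latitude.
Maximum observable latitude ≈ 60.6 + 0.47 = 61.1°.

61.1°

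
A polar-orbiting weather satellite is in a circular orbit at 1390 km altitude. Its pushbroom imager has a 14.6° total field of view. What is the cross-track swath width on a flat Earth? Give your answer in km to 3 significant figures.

356 km

Half-angle = 14.6°/2 = 7.3°.
Swath width ≈ 2h·tan(θ/2) = 2 × 1390 × tan(7.3°) = 356.1 km.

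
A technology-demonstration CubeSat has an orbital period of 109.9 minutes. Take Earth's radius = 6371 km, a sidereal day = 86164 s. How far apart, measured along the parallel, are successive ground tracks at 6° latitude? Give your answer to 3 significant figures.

T = 109.9 min = 6594.0 s.
Node shift per orbit = (6594.0/86164) × 360° = 27.55°.
Equatorial spacing = 27.55 × 111.2 km/° = 3063 km.
At 6° latitude, spacing = 3063 × cos(6°) = 3047 km.

3050 km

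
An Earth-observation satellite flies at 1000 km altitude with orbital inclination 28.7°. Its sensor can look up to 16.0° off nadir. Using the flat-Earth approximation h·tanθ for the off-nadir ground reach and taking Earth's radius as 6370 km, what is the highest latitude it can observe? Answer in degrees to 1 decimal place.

31.3°

For a prograde orbit the ground track reaches latitude ±i = ±28.7°.
Sensor half-swath on the ground ≈ 1000·tan(16.0°) = 287 km = 2.58° of latitude.
Maximum observable latitude ≈ 28.7 + 2.58 = 31.3°.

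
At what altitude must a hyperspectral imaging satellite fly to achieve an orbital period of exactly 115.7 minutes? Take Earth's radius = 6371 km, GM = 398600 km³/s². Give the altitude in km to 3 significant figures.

1490 km

T = 115.7 min = 6942.0 s.
From T = 2π√(a³/μ): a = (μ T²/4π²)^(1/3) = (398600 × 6942.0² / 4π²)^(1/3) = 7865 km.
Altitude h = a − R = 7865 − 6371 = 1494 km.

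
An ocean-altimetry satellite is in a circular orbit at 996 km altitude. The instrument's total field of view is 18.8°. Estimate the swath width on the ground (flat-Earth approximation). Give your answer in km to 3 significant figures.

Half-angle = 18.8°/2 = 9.4°.
Swath width ≈ 2h·tan(θ/2) = 2 × 996 × tan(9.4°) = 329.8 km.

330 km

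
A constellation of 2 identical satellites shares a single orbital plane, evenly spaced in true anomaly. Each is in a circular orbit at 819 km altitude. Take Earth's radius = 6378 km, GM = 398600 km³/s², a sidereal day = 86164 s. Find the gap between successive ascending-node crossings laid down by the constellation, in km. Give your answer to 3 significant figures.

1410 km

Semi-major axis a = 6378 + 819 = 7197 km. Period T = 2π√(a³/μ) = 2π√(7197³/398600) = 6076.3 s = 101.27 min.
Single-satellite node shift = (6076.3/86164) × 360° = 25.39°.
With 2 satellites evenly phased, successive equator crossings are 25.39/2 = 12.694° apart.
That is 12.694 × 111.3 = 1413 km at the equator.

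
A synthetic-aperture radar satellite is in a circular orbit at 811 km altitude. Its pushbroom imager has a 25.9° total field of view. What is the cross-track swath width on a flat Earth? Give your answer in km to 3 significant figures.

Half-angle = 25.9°/2 = 12.95°.
Swath width ≈ 2h·tan(θ/2) = 2 × 811 × tan(12.95°) = 373.0 km.

373 km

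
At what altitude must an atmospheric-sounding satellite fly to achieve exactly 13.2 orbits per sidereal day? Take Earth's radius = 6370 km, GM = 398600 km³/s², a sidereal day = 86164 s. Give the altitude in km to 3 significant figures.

Required period T = 86164 / 13.2 = 6527.6 s.
From T = 2π√(a³/μ): a = (μ T²/4π²)^(1/3) = (398600 × 6527.6² / 4π²)^(1/3) = 7549 km.
Altitude h = a − R = 7549 − 6370 = 1179 km.

1180 km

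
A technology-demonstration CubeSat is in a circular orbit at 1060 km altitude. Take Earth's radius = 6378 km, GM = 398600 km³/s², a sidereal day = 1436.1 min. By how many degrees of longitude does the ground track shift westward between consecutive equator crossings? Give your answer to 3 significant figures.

26.7°

Semi-major axis a = 6378 + 1060 = 7438 km. Period T = 2π√(a³/μ) = 2π√(7438³/398600) = 6384.0 s = 106.40 min.
During one orbit Earth rotates (6384.0 / 86166) × 360° = 26.67°.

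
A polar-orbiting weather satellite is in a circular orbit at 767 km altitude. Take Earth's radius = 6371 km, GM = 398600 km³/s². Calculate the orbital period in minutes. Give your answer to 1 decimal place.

Semi-major axis a = 6371 + 767 = 7138 km. Period T = 2π√(a³/μ) = 2π√(7138³/398600) = 6001.7 s = 100.03 min.

100.0 min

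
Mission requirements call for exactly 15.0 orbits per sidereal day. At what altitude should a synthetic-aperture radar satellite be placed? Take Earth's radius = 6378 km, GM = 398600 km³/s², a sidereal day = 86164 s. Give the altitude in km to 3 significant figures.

554 km

Required period T = 86164 / 15.0 = 5744.3 s.
From T = 2π√(a³/μ): a = (μ T²/4π²)^(1/3) = (398600 × 5744.3² / 4π²)^(1/3) = 6932 km.
Altitude h = a − R = 6932 − 6378 = 554 km.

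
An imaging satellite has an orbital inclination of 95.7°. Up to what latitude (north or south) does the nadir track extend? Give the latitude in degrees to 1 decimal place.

84.3°

Retrograde orbit: the ground track reaches ±(180° − i) = ±(180 − 95.7) = ±84.3°.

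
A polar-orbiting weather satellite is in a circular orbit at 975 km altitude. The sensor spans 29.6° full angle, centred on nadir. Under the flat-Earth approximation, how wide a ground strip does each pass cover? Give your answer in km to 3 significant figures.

515 km

Half-angle = 29.6°/2 = 14.8°.
Swath width ≈ 2h·tan(θ/2) = 2 × 975 × tan(14.8°) = 515.2 km.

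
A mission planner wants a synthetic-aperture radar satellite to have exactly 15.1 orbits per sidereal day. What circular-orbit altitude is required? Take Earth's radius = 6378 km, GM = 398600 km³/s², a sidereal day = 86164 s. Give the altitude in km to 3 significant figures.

Required period T = 86164 / 15.1 = 5706.2 s.
From T = 2π√(a³/μ): a = (μ T²/4π²)^(1/3) = (398600 × 5706.2² / 4π²)^(1/3) = 6902 km.
Altitude h = a − R = 6902 − 6378 = 524 km.

524 km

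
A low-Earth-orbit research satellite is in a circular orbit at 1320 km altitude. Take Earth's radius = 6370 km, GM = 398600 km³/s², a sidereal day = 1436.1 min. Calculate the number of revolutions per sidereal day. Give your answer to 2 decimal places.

12.84

Semi-major axis a = 6370 + 1320 = 7690 km. Period T = 2π√(a³/μ) = 2π√(7690³/398600) = 6711.2 s = 111.85 min.
Orbits per sidereal day = 86166 / 6711.2 = 12.839.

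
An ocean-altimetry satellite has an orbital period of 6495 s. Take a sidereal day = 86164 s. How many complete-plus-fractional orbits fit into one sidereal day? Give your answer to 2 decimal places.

Orbits per sidereal day = 86164 / 6495.0 = 13.266.

13.27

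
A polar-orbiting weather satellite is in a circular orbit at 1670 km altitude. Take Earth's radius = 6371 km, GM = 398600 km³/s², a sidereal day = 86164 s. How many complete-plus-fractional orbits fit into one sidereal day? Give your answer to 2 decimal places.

Semi-major axis a = 6371 + 1670 = 8041 km. Period T = 2π√(a³/μ) = 2π√(8041³/398600) = 7175.9 s = 119.60 min.
Orbits per sidereal day = 86164 / 7175.9 = 12.007.

12.01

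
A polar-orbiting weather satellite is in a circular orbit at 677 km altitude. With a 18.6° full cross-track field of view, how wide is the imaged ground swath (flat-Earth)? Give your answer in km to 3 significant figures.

Half-angle = 18.6°/2 = 9.3°.
Swath width ≈ 2h·tan(θ/2) = 2 × 677 × tan(9.3°) = 221.7 km.

222 km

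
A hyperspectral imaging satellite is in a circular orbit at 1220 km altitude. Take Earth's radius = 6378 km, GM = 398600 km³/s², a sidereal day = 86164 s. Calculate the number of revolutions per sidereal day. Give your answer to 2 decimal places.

13.07

Semi-major axis a = 6378 + 1220 = 7598 km. Period T = 2π√(a³/μ) = 2π√(7598³/398600) = 6591.1 s = 109.85 min.
Orbits per sidereal day = 86164 / 6591.1 = 13.073.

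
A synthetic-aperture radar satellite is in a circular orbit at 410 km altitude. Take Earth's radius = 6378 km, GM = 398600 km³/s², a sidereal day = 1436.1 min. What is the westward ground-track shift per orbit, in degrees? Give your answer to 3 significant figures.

23.3°

Semi-major axis a = 6378 + 410 = 6788 km. Period T = 2π√(a³/μ) = 2π√(6788³/398600) = 5565.8 s = 92.76 min.
During one orbit Earth rotates (5565.8 / 86166) × 360° = 23.25°.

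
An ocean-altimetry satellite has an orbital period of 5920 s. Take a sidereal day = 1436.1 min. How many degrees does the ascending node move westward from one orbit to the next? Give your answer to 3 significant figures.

24.7°

During one orbit Earth rotates (5920.0 / 86166) × 360° = 24.73°.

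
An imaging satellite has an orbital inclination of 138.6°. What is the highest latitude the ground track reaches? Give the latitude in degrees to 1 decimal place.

41.4°

Retrograde orbit: the ground track reaches ±(180° − i) = ±(180 − 138.6) = ±41.4°.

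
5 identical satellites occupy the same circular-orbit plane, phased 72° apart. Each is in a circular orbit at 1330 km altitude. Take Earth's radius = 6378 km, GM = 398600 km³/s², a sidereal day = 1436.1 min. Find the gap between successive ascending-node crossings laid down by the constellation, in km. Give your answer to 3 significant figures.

Semi-major axis a = 6378 + 1330 = 7708 km. Period T = 2π√(a³/μ) = 2π√(7708³/398600) = 6734.8 s = 112.25 min.
Single-satellite node shift = (6734.8/86166) × 360° = 28.14°.
With 5 satellites evenly phased, successive equator crossings are 28.14/5 = 5.628° apart.
That is 5.628 × 111.3 = 626 km at the equator.

626 km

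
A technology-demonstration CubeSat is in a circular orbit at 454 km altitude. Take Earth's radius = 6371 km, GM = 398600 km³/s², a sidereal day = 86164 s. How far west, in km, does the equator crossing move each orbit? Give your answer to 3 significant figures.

Semi-major axis a = 6371 + 454 = 6825 km. Period T = 2π√(a³/μ) = 2π√(6825³/398600) = 5611.3 s = 93.52 min.
During one orbit Earth rotates (5611.3 / 86164) × 360° = 23.44°.
At the equator that is 23.44° × (2π·6371/360) km/° = 23.44 × 111.2 = 2607 km.

2610 km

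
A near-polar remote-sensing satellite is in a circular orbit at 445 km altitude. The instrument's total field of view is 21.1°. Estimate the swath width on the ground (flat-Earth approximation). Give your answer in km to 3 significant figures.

Half-angle = 21.1°/2 = 10.55°.
Swath width ≈ 2h·tan(θ/2) = 2 × 445 × tan(10.55°) = 165.8 km.

166 km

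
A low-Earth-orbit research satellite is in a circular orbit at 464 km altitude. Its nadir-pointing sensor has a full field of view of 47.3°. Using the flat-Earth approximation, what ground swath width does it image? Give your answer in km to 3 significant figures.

406 km

Half-angle = 47.3°/2 = 23.65°.
Swath width ≈ 2h·tan(θ/2) = 2 × 464 × tan(23.65°) = 406.4 km.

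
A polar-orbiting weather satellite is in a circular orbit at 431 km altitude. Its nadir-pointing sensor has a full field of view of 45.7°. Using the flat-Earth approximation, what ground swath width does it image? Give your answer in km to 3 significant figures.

Half-angle = 45.7°/2 = 22.85°.
Swath width ≈ 2h·tan(θ/2) = 2 × 431 × tan(22.85°) = 363.2 km.

363 km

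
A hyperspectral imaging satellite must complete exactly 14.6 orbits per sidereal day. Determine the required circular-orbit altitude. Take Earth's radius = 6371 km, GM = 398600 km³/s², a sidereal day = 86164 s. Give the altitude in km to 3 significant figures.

687 km

Required period T = 86164 / 14.6 = 5901.6 s.
From T = 2π√(a³/μ): a = (μ T²/4π²)^(1/3) = (398600 × 5901.6² / 4π²)^(1/3) = 7058 km.
Altitude h = a − R = 7058 − 6371 = 687 km.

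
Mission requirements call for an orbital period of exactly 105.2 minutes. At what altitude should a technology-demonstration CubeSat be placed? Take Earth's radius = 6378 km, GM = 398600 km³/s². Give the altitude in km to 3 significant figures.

1000 km

T = 105.2 min = 6312.0 s.
From T = 2π√(a³/μ): a = (μ T²/4π²)^(1/3) = (398600 × 6312.0² / 4π²)^(1/3) = 7382 km.
Altitude h = a − R = 7382 − 6378 = 1004 km.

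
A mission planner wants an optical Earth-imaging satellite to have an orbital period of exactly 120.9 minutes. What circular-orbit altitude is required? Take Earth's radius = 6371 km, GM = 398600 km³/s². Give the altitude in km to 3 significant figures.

T = 120.9 min = 7254.0 s.
From T = 2π√(a³/μ): a = (μ T²/4π²)^(1/3) = (398600 × 7254.0² / 4π²)^(1/3) = 8099 km.
Altitude h = a − R = 8099 − 6371 = 1728 km.

1730 km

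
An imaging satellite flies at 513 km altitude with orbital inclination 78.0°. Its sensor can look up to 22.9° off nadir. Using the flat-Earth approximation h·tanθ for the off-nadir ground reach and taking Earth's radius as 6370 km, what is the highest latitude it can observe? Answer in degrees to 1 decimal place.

For a prograde orbit the ground track reaches latitude ±i = ±78.0°.
Sensor half-swath on the ground ≈ 513·tan(22.9°) = 217 km = 1.95° of latitude.
Maximum observable latitude ≈ 78.0 + 1.95 = 79.9°.

79.9°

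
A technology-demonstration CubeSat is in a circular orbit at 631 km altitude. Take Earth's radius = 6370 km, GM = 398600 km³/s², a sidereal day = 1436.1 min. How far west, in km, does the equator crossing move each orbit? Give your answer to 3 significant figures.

Semi-major axis a = 6370 + 631 = 7001 km. Period T = 2π√(a³/μ) = 2π√(7001³/398600) = 5829.8 s = 97.16 min.
During one orbit Earth rotates (5829.8 / 86166) × 360° = 24.36°.
At the equator that is 24.36° × (2π·6370/360) km/° = 24.36 × 111.2 = 2708 km.

2710 km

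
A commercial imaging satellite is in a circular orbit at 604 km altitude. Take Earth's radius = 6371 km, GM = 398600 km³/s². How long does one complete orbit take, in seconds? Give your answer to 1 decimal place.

Semi-major axis a = 6371 + 604 = 6975 km. Period T = 2π√(a³/μ) = 2π√(6975³/398600) = 5797.3 s = 96.62 min.

5797.3 seconds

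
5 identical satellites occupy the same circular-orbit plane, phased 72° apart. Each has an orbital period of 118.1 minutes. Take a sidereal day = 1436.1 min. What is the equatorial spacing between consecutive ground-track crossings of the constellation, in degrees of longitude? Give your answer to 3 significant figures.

T = 118.1 min = 7086.0 s.
Single-satellite node shift = (7086.0/86166) × 360° = 29.61°.
With 5 satellites evenly phased, successive equator crossings are 29.61/5 = 5.921° apart.

5.92°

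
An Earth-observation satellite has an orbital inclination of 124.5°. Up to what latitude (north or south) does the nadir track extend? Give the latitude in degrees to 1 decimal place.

55.5°

Retrograde orbit: the ground track reaches ±(180° − i) = ±(180 − 124.5) = ±55.5°.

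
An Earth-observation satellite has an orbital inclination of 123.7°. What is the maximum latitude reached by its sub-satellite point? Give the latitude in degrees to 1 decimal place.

Retrograde orbit: the ground track reaches ±(180° − i) = ±(180 − 123.7) = ±56.3°.

56.3°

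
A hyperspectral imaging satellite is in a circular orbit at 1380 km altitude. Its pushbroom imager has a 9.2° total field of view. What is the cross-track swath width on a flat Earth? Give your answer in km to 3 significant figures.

222 km

Half-angle = 9.2°/2 = 4.6°.
Swath width ≈ 2h·tan(θ/2) = 2 × 1380 × tan(4.6°) = 222.1 km.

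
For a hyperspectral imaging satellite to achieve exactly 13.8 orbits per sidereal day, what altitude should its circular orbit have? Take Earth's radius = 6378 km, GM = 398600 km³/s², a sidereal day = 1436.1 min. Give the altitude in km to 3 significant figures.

951 km

Required period T = 86166 / 13.8 = 6243.9 s.
From T = 2π√(a³/μ): a = (μ T²/4π²)^(1/3) = (398600 × 6243.9² / 4π²)^(1/3) = 7329 km.
Altitude h = a − R = 7329 − 6378 = 951 km.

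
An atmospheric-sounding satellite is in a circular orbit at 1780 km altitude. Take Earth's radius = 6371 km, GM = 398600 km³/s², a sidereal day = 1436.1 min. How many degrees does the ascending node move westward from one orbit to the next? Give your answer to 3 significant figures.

30.6°

Semi-major axis a = 6371 + 1780 = 8151 km. Period T = 2π√(a³/μ) = 2π√(8151³/398600) = 7323.6 s = 122.06 min.
During one orbit Earth rotates (7323.6 / 86166) × 360° = 30.60°.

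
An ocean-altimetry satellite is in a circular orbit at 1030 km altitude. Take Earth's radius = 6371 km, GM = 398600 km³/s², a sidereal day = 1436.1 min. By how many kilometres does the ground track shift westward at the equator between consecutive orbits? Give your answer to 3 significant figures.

Semi-major axis a = 6371 + 1030 = 7401 km. Period T = 2π√(a³/μ) = 2π√(7401³/398600) = 6336.5 s = 105.61 min.
During one orbit Earth rotates (6336.5 / 86166) × 360° = 26.47°.
At the equator that is 26.47° × (2π·6371/360) km/° = 26.47 × 111.2 = 2944 km.

2940 km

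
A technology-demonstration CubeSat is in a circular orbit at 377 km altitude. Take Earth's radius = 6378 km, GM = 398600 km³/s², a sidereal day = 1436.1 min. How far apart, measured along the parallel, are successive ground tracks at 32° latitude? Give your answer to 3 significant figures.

Semi-major axis a = 6378 + 377 = 6755 km. Period T = 2π√(a³/μ) = 2π√(6755³/398600) = 5525.2 s = 92.09 min.
Node shift per orbit = (5525.2/86166) × 360° = 23.08°.
Equatorial spacing = 23.08 × 111.3 km/° = 2570 km.
At 32° latitude, spacing = 2570 × cos(32°) = 2179 km.

2180 km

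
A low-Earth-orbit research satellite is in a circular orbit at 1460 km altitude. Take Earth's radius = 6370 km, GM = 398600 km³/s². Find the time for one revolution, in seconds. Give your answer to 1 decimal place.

6895.3 seconds

Semi-major axis a = 6370 + 1460 = 7830 km. Period T = 2π√(a³/μ) = 2π√(7830³/398600) = 6895.3 s = 114.92 min.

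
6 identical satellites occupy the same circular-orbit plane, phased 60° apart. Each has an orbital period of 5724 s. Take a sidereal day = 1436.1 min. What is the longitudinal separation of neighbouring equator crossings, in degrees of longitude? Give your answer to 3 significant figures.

3.99°

Single-satellite node shift = (5724.0/86166) × 360° = 23.91°.
With 6 satellites evenly phased, successive equator crossings are 23.91/6 = 3.986° apart.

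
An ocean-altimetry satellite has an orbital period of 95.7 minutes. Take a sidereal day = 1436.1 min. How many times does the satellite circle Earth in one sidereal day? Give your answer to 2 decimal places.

T = 95.7 min = 5742.0 s.
Orbits per sidereal day = 86166 / 5742.0 = 15.006.

15.01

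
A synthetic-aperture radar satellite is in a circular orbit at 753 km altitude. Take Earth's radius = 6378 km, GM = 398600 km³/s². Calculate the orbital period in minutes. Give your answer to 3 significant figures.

Semi-major axis a = 6378 + 753 = 7131 km. Period T = 2π√(a³/μ) = 2π√(7131³/398600) = 5992.9 s = 99.88 min.

99.9 min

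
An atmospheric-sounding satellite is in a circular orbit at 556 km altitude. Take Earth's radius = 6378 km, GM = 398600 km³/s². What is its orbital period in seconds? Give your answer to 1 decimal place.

5746.3 seconds

Semi-major axis a = 6378 + 556 = 6934 km. Period T = 2π√(a³/μ) = 2π√(6934³/398600) = 5746.3 s = 95.77 min.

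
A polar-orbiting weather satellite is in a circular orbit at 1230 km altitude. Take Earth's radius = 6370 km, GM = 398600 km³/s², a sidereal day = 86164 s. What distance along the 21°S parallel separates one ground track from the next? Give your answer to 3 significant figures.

2860 km

Semi-major axis a = 6370 + 1230 = 7600 km. Period T = 2π√(a³/μ) = 2π√(7600³/398600) = 6593.7 s = 109.90 min.
Node shift per orbit = (6593.7/86164) × 360° = 27.55°.
Equatorial spacing = 27.55 × 111.2 km/° = 3063 km.
At 21° latitude, spacing = 3063 × cos(21°) = 2859 km.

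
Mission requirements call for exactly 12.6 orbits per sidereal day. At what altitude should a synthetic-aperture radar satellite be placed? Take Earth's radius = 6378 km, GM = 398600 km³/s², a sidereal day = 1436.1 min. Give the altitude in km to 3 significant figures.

1410 km

Required period T = 86166 / 12.6 = 6838.6 s.
From T = 2π√(a³/μ): a = (μ T²/4π²)^(1/3) = (398600 × 6838.6² / 4π²)^(1/3) = 7787 km.
Altitude h = a − R = 7787 − 6378 = 1409 km.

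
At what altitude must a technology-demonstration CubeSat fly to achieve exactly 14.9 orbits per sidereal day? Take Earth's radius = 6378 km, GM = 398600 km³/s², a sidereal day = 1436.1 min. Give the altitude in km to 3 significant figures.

Required period T = 86166 / 14.9 = 5783.0 s.
From T = 2π√(a³/μ): a = (μ T²/4π²)^(1/3) = (398600 × 5783.0² / 4π²)^(1/3) = 6963 km.
Altitude h = a − R = 6963 − 6378 = 585 km.

585 km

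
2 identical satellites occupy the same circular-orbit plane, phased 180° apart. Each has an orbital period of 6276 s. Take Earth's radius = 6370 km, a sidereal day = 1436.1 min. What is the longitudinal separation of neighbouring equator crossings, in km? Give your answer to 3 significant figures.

1460 km

Single-satellite node shift = (6276.0/86166) × 360° = 26.22°.
With 2 satellites evenly phased, successive equator crossings are 26.22/2 = 13.111° apart.
That is 13.111 × 111.2 = 1458 km at the equator.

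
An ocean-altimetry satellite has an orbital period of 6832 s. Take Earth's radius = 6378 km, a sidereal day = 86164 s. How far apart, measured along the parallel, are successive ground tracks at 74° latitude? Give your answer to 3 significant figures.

876 km

Node shift per orbit = (6832.0/86164) × 360° = 28.54°.
Equatorial spacing = 28.54 × 111.3 km/° = 3178 km.
At 74° latitude, spacing = 3178 × cos(74°) = 876 km.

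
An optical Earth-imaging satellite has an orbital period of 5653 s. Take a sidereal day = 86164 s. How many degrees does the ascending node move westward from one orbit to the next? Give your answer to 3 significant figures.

23.6°

During one orbit Earth rotates (5653.0 / 86164) × 360° = 23.62°.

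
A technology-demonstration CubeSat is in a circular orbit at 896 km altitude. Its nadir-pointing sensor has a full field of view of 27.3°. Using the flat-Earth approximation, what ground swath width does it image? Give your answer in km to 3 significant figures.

Half-angle = 27.3°/2 = 13.65°.
Swath width ≈ 2h·tan(θ/2) = 2 × 896 × tan(13.65°) = 435.2 km.

435 km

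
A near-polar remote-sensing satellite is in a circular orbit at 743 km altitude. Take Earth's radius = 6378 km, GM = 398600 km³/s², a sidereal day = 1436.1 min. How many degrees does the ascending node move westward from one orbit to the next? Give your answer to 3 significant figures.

25.0°

Semi-major axis a = 6378 + 743 = 7121 km. Period T = 2π√(a³/μ) = 2π√(7121³/398600) = 5980.3 s = 99.67 min.
During one orbit Earth rotates (5980.3 / 86166) × 360° = 24.99°.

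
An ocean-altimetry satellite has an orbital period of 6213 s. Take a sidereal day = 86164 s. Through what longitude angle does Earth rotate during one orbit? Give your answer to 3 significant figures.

26.0°

During one orbit Earth rotates (6213.0 / 86164) × 360° = 25.96°.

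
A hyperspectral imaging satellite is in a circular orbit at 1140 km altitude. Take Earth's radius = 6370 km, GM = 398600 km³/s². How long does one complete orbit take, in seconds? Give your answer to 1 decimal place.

Semi-major axis a = 6370 + 1140 = 7510 km. Period T = 2π√(a³/μ) = 2π√(7510³/398600) = 6477.0 s = 107.95 min.

6477.0 seconds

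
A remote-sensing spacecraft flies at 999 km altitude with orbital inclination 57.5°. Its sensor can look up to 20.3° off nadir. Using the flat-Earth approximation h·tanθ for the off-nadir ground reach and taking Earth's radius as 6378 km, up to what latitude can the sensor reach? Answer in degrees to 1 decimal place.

60.8°

For a prograde orbit the ground track reaches latitude ±i = ±57.5°.
Sensor half-swath on the ground ≈ 999·tan(20.3°) = 370 km = 3.32° of latitude.
Maximum observable latitude ≈ 57.5 + 3.32 = 60.8°.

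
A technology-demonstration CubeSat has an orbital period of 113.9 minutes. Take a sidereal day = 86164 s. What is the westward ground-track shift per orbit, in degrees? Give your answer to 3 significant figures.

28.6°

T = 113.9 min = 6834.0 s.
During one orbit Earth rotates (6834.0 / 86164) × 360° = 28.55°.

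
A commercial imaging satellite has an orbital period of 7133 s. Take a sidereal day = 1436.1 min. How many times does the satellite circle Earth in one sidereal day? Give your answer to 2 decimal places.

Orbits per sidereal day = 86166 / 7133.0 = 12.080.

12.08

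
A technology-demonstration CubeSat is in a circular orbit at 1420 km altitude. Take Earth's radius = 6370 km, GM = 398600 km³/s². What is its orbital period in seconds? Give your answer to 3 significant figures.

6840 seconds

Semi-major axis a = 6370 + 1420 = 7790 km. Period T = 2π√(a³/μ) = 2π√(7790³/398600) = 6842.5 s = 114.04 min.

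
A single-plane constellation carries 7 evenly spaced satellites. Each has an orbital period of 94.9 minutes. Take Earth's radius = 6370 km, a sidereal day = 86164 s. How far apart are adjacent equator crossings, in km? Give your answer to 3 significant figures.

378 km

T = 94.9 min = 5694.0 s.
Single-satellite node shift = (5694.0/86164) × 360° = 23.79°.
With 7 satellites evenly phased, successive equator crossings are 23.79/7 = 3.399° apart.
That is 3.399 × 111.2 = 378 km at the equator.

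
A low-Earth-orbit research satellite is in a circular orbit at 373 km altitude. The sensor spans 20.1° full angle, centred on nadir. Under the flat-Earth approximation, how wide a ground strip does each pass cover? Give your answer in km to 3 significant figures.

Half-angle = 20.1°/2 = 10.05°.
Swath width ≈ 2h·tan(θ/2) = 2 × 373 × tan(10.05°) = 132.2 km.

132 km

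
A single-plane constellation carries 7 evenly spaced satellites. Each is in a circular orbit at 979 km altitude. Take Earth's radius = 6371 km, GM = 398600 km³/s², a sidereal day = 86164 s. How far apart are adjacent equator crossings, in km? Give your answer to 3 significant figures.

Semi-major axis a = 6371 + 979 = 7350 km. Period T = 2π√(a³/μ) = 2π√(7350³/398600) = 6271.1 s = 104.52 min.
Single-satellite node shift = (6271.1/86164) × 360° = 26.20°.
With 7 satellites evenly phased, successive equator crossings are 26.20/7 = 3.743° apart.
That is 3.743 × 111.2 = 416 km at the equator.

416 km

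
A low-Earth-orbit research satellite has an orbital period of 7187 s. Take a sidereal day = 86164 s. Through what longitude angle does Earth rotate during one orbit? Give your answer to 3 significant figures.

During one orbit Earth rotates (7187.0 / 86164) × 360° = 30.03°.

30.0°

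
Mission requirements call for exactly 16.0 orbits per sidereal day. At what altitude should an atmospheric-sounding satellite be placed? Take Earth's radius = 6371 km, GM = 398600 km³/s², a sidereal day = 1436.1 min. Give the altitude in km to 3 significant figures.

270 km

Required period T = 86166 / 16.0 = 5385.4 s.
From T = 2π√(a³/μ): a = (μ T²/4π²)^(1/3) = (398600 × 5385.4² / 4π²)^(1/3) = 6641 km.
Altitude h = a − R = 6641 − 6371 = 270 km.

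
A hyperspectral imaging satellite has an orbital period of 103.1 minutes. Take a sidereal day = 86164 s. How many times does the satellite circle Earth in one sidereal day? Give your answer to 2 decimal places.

T = 103.1 min = 6186.0 s.
Orbits per sidereal day = 86164 / 6186.0 = 13.929.

13.93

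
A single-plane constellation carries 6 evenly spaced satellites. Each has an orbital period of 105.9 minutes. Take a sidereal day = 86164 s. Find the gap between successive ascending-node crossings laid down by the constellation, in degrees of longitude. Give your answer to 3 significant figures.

4.42°

T = 105.9 min = 6354.0 s.
Single-satellite node shift = (6354.0/86164) × 360° = 26.55°.
With 6 satellites evenly phased, successive equator crossings are 26.55/6 = 4.425° apart.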